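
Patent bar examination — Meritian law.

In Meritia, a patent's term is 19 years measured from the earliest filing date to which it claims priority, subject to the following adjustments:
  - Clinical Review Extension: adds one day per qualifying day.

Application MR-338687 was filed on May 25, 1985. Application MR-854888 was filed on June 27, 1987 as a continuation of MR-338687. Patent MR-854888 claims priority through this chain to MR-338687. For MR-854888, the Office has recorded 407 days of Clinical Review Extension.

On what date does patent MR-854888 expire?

Earliest priority filing: 25 May 1985.
Base term: 25 May 1985 + 19 years → 25 May 2004.
Clinical Review Extension: +407 days → 6 July 2005.

2005-07-06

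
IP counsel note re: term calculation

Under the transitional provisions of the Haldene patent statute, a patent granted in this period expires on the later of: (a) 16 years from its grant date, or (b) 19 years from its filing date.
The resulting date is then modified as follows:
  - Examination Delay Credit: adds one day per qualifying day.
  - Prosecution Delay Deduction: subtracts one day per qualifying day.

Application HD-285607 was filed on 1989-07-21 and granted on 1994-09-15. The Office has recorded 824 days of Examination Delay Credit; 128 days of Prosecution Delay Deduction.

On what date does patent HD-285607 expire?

(a) grant + 16 years → 15 September 2010.
(b) filing + 19 years → 21 July 2008.
Later of the two: 15 September 2010.
Examination Delay Credit: +824 days → 17 December 2012.
Prosecution Delay Deduction: −128 days → 11 August 2012.

2012-08-11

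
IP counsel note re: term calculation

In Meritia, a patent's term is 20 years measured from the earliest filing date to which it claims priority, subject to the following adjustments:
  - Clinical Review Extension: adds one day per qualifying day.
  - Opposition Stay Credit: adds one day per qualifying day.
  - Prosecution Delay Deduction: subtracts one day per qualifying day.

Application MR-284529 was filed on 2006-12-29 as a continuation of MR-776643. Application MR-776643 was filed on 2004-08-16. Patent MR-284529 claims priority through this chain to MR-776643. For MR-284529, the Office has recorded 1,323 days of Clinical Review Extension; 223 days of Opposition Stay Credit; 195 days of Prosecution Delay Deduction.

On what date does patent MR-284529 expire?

April 28, 2028

Earliest priority filing: 16 August 2004.
Base term: 16 August 2004 + 20 years → 16 August 2024.
Clinical Review Extension: +1323 days → 31 March 2028.
Opposition Stay Credit: +223 days → 9 November 2028.
Prosecution Delay Deduction: −195 days → 28 April 2028.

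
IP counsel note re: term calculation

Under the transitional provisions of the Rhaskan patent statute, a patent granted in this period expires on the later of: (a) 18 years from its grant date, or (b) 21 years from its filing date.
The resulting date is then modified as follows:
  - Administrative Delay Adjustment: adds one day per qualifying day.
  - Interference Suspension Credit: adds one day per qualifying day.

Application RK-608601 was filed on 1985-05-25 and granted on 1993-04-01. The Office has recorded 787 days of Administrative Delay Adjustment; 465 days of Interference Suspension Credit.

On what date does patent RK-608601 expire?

(a) grant + 18 years → 1 April 2011.
(b) filing + 21 years → 25 May 2006.
Later of the two: 1 April 2011.
Administrative Delay Adjustment: +787 days → 27 May 2013.
Interference Suspension Credit: +465 days → 4 September 2014.

September 4, 2014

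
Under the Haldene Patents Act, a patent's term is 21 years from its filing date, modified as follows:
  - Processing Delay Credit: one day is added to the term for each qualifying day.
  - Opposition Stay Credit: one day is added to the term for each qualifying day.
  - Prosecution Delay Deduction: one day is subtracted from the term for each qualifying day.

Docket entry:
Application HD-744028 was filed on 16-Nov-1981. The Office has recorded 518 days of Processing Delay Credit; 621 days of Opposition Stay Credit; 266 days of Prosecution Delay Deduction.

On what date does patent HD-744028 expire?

2005-04-07

Base term: filing date + 21 years → 16 November 2002.
Processing Delay Credit: +518 days → 17 April 2004.
Opposition Stay Credit: +621 days → 29 December 2005.
Prosecution Delay Deduction: −266 days → 7 April 2005.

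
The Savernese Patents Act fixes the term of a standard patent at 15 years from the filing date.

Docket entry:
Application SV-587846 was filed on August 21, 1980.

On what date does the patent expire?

August 21, 1995

Filing date + 15 years → 21 August 1995.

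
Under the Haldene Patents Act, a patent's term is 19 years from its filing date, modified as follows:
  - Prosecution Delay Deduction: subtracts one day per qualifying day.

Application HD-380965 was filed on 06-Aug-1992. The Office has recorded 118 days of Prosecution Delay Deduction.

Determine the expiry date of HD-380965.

Base term: filing date + 19 years → 6 August 2011.
Prosecution Delay Deduction: −118 days → 10 April 2011.

2011-04-10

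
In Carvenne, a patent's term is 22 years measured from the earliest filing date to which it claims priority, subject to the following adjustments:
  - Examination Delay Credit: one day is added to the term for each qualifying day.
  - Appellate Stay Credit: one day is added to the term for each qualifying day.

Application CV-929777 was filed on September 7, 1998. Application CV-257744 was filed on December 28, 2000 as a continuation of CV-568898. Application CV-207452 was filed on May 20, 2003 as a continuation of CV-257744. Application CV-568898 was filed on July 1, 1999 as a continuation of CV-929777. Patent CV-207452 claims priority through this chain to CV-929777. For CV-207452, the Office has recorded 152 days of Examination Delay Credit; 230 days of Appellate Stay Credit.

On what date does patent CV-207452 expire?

September 24, 2021

Earliest priority filing: 7 September 1998.
Base term: 7 September 1998 + 22 years → 7 September 2020.
Examination Delay Credit: +152 days → 6 February 2021.
Appellate Stay Credit: +230 days → 24 September 2021.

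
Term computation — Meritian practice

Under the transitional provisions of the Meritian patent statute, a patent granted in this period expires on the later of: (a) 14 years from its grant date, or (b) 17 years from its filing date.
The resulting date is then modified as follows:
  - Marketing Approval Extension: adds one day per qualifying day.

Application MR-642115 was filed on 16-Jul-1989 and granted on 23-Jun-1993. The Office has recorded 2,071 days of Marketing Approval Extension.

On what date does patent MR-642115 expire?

February 22, 2013

(a) grant + 14 years → 23 June 2007.
(b) filing + 17 years → 16 July 2006.
Later of the two: 23 June 2007.
Marketing Approval Extension: +2071 days → 22 February 2013.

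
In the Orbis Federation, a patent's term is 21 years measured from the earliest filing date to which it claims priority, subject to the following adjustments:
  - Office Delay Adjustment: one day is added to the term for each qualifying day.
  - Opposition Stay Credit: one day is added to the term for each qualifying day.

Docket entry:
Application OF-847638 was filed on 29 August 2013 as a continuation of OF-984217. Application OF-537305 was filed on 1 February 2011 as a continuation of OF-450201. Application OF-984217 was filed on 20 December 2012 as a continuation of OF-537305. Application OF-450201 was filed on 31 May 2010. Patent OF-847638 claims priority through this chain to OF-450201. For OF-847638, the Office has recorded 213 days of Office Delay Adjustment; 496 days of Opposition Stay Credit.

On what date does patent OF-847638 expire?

2033-05-09

Earliest priority filing: 31 May 2010.
Base term: 31 May 2010 + 21 years → 31 May 2031.
Office Delay Adjustment: +213 days → 30 December 2031.
Opposition Stay Credit: +496 days → 9 May 2033.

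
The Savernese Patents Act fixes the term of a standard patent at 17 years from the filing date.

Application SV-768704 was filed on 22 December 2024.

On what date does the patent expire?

Filing date + 17 years → 22 December 2041.

2041-12-22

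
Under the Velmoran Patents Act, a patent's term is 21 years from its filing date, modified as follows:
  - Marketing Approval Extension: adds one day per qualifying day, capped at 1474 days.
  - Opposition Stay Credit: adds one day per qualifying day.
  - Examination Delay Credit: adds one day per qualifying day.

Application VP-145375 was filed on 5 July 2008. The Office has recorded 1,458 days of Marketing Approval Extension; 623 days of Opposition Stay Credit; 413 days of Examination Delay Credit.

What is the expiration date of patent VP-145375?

May 3, 2036

Base term: filing date + 21 years → 5 July 2029.
Marketing Approval Extension: 1458 days (within the 1474-day cap) → +1458 days → 2 July 2033.
Opposition Stay Credit: +623 days → 17 March 2035.
Examination Delay Credit: +413 days → 3 May 2036.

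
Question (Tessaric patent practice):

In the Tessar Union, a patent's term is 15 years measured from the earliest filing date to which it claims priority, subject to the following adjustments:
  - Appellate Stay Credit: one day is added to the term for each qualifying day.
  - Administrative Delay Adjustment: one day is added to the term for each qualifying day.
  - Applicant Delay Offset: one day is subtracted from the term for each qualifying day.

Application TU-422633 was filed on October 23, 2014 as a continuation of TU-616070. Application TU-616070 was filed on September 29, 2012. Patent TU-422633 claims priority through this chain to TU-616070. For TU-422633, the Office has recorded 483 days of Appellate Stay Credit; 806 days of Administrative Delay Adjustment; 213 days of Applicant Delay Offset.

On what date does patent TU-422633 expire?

Earliest priority filing: 29 September 2012.
Base term: 29 September 2012 + 15 years → 29 September 2027.
Appellate Stay Credit: +483 days → 24 January 2029.
Administrative Delay Adjustment: +806 days → 10 April 2031.
Applicant Delay Offset: −213 days → 9 September 2030.

September 9, 2030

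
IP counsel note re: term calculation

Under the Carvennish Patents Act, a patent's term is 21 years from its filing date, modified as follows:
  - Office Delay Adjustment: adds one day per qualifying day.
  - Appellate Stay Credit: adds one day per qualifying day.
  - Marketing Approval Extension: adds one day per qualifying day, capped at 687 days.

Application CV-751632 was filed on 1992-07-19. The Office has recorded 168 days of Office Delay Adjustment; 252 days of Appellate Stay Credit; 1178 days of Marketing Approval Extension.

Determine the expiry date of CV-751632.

Base term: filing date + 21 years → 19 July 2013.
Office Delay Adjustment: +168 days → 3 January 2014.
Appellate Stay Credit: +252 days → 12 September 2014.
Marketing Approval Extension: 1178 days claimed exceeds the 687-day cap, so +687 days → 30 July 2016.

2016-07-30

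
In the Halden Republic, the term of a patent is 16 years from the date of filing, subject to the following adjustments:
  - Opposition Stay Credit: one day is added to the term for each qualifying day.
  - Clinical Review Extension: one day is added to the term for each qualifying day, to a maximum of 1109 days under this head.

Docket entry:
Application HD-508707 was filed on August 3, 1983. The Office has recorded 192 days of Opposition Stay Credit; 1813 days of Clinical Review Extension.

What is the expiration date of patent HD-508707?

Base term: filing date + 16 years → 3 August 1999.
Opposition Stay Credit: +192 days → 11 February 2000.
Clinical Review Extension: 1813 days claimed exceeds the 1109-day cap, so +1109 days → 24 February 2003.

February 24, 2003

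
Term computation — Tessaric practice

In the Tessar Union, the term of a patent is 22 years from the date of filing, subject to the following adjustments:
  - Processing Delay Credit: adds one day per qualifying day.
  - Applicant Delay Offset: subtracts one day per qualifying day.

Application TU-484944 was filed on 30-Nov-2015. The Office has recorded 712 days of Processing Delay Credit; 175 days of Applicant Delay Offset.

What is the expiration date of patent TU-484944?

2039-05-21

Base term: filing date + 22 years → 30 November 2037.
Processing Delay Credit: +712 days → 12 November 2039.
Applicant Delay Offset: −175 days → 21 May 2039.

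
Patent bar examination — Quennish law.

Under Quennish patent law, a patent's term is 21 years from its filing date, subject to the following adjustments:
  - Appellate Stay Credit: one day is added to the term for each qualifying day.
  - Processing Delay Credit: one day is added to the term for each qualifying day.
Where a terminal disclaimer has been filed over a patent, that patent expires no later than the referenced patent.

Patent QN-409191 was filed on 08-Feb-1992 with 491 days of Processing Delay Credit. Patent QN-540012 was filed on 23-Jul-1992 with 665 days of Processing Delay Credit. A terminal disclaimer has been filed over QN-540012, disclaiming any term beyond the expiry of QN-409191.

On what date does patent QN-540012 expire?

Natural term of QN-540012:
  Base: filing + 21 years → 23 July 2013.
  Processing Delay Credit: +665 days → 19 May 2015.
Expiry of referenced patent QN-409191:
  Base: filing + 21 years → 8 February 2013.
  Processing Delay Credit: +491 days → 14 June 2014.
Terminal disclaimer: QN-540012 expires on the earlier of 19 May 2015 and 14 June 2014.

June 14, 2014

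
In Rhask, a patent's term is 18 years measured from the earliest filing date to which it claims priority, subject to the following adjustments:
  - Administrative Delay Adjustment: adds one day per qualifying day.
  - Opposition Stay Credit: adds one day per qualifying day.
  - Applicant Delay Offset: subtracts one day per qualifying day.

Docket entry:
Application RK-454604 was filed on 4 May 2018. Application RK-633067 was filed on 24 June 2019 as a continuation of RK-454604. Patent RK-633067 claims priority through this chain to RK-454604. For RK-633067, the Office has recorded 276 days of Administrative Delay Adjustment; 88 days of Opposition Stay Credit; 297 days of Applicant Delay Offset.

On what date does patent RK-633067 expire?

Earliest priority filing: 4 May 2018.
Base term: 4 May 2018 + 18 years → 4 May 2036.
Administrative Delay Adjustment: +276 days → 4 February 2037.
Opposition Stay Credit: +88 days → 3 May 2037.
Applicant Delay Offset: −297 days → 10 July 2036.

2036-07-10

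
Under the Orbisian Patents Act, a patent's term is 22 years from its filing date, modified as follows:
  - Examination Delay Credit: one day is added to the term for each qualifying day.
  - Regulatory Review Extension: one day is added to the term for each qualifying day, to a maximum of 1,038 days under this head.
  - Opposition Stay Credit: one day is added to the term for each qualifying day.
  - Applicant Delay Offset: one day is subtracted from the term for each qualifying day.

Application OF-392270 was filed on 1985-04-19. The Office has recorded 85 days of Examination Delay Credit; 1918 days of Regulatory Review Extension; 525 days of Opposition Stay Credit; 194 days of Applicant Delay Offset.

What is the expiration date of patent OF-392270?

April 12, 2011

Base term: filing date + 22 years → 19 April 2007.
Examination Delay Credit: +85 days → 13 July 2007.
Regulatory Review Extension: 1918 days claimed exceeds the 1038-day cap, so +1038 days → 16 May 2010.
Opposition Stay Credit: +525 days → 23 October 2011.
Applicant Delay Offset: −194 days → 12 April 2011.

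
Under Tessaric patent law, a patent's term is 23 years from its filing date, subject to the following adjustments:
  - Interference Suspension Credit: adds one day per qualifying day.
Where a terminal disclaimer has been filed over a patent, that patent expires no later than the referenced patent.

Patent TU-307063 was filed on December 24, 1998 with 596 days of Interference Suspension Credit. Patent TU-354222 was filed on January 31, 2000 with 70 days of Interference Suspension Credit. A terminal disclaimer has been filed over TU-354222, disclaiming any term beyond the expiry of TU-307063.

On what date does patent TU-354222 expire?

Natural term of TU-354222:
  Base: filing + 23 years → 31 January 2023.
  Interference Suspension Credit: +70 days → 11 April 2023.
Expiry of referenced patent TU-307063:
  Base: filing + 23 years → 24 December 2021.
  Interference Suspension Credit: +596 days → 12 August 2023.
Terminal disclaimer: TU-354222 expires on the earlier of 11 April 2023 and 12 August 2023.

April 11, 2023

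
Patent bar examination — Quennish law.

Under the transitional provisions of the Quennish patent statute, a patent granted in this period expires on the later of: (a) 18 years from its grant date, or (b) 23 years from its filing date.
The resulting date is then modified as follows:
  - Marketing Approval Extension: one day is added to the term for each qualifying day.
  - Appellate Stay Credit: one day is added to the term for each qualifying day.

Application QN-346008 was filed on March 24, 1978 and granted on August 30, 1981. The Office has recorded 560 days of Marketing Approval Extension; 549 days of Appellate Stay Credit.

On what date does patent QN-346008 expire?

2004-04-06

(a) grant + 18 years → 30 August 1999.
(b) filing + 23 years → 24 March 2001.
Later of the two: 24 March 2001.
Marketing Approval Extension: +560 days → 5 October 2002.
Appellate Stay Credit: +549 days → 6 April 2004.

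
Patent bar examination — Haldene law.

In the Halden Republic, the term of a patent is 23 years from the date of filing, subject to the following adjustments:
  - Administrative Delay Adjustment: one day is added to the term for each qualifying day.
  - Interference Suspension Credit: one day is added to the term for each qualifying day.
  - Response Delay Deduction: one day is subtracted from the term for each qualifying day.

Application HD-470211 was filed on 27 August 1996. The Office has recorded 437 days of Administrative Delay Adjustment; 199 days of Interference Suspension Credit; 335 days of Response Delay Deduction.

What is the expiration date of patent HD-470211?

June 23, 2020

Base term: filing date + 23 years → 27 August 2019.
Administrative Delay Adjustment: +437 days → 6 November 2020.
Interference Suspension Credit: +199 days → 24 May 2021.
Response Delay Deduction: −335 days → 23 June 2020.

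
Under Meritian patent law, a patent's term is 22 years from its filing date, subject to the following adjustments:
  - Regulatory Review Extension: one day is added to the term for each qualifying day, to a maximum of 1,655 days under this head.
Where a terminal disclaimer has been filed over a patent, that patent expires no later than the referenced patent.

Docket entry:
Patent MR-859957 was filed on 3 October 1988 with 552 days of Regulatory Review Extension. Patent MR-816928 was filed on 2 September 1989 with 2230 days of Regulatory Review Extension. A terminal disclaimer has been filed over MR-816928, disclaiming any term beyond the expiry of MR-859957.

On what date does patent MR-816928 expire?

2012-04-07

Natural term of MR-816928:
  Base: filing + 22 years → 2 September 2011.
  Regulatory Review Extension: 2230 days claimed exceeds the 1655-day cap, so +1655 days → 14 March 2016.
Expiry of referenced patent MR-859957:
  Base: filing + 22 years → 3 October 2010.
  Regulatory Review Extension: 552 days (within the 1655-day cap) → +552 days → 7 April 2012.
Terminal disclaimer: MR-816928 expires on the earlier of 14 March 2016 and 7 April 2012.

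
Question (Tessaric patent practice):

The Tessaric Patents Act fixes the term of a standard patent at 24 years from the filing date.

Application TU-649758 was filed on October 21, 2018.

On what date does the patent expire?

October 21, 2042

Filing date + 24 years → 21 October 2042.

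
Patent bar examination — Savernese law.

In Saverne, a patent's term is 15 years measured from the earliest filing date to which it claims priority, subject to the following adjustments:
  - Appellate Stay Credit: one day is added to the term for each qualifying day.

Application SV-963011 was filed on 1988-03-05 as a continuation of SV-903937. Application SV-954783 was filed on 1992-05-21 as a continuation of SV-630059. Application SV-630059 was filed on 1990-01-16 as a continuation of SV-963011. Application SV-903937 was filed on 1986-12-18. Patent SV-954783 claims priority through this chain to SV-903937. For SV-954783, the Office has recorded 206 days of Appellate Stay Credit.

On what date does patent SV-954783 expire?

July 12, 2002

Earliest priority filing: 18 December 1986.
Base term: 18 December 1986 + 15 years → 18 December 2001.
Appellate Stay Credit: +206 days → 12 July 2002.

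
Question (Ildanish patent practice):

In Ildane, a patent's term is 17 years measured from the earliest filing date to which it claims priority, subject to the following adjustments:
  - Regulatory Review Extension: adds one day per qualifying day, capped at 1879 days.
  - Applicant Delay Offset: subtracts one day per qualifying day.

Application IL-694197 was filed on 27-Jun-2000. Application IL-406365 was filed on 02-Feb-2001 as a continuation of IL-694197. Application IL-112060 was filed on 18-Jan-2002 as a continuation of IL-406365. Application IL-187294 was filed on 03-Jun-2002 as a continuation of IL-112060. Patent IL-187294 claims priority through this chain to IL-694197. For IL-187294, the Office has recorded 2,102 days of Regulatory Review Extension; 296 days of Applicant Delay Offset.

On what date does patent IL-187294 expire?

October 27, 2021

Earliest priority filing: 27 June 2000.
Base term: 27 June 2000 + 17 years → 27 June 2017.
Regulatory Review Extension: 2102 days claimed exceeds the 1879-day cap, so +1879 days → 19 August 2022.
Applicant Delay Offset: −296 days → 27 October 2021.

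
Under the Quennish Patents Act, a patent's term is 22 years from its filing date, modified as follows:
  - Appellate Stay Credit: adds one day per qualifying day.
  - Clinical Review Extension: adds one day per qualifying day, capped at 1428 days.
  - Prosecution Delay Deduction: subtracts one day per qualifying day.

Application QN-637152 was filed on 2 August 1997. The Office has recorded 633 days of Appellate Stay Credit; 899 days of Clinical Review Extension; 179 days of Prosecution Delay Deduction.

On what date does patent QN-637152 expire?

Base term: filing date + 22 years → 2 August 2019.
Appellate Stay Credit: +633 days → 26 April 2021.
Clinical Review Extension: 899 days (within the 1428-day cap) → +899 days → 12 October 2023.
Prosecution Delay Deduction: −179 days → 16 April 2023.

April 16, 2023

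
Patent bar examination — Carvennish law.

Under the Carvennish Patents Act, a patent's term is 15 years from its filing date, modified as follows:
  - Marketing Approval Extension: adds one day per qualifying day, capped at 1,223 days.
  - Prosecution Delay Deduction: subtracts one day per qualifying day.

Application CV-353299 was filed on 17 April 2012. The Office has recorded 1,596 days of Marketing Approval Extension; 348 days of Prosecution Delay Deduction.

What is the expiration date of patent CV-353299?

Base term: filing date + 15 years → 17 April 2027.
Marketing Approval Extension: 1596 days claimed exceeds the 1223-day cap, so +1223 days → 22 August 2030.
Prosecution Delay Deduction: −348 days → 8 September 2029.

September 8, 2029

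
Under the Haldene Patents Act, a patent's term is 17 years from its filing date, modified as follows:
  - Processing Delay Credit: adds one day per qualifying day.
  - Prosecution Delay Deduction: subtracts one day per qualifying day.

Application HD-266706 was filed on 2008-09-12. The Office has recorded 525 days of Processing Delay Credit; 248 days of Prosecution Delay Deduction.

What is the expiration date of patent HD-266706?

Base term: filing date + 17 years → 12 September 2025.
Processing Delay Credit: +525 days → 19 February 2027.
Prosecution Delay Deduction: −248 days → 16 June 2026.

2026-06-16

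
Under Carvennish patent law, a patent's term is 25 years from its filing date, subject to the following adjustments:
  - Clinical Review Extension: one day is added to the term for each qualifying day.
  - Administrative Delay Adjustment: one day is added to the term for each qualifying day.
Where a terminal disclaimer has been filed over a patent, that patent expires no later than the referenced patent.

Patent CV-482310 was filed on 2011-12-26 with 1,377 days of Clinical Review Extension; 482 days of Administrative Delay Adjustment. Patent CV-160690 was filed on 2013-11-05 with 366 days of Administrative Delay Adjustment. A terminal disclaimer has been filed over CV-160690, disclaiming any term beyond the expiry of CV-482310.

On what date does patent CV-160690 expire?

November 6, 2039

Natural term of CV-160690:
  Base: filing + 25 years → 5 November 2038.
  Administrative Delay Adjustment: +366 days → 6 November 2039.
Expiry of referenced patent CV-482310:
  Base: filing + 25 years → 26 December 2036.
  Clinical Review Extension: +1377 days → 3 October 2040.
  Administrative Delay Adjustment: +482 days → 28 January 2042.
Terminal disclaimer: CV-160690 expires on the earlier of 6 November 2039 and 28 January 2042.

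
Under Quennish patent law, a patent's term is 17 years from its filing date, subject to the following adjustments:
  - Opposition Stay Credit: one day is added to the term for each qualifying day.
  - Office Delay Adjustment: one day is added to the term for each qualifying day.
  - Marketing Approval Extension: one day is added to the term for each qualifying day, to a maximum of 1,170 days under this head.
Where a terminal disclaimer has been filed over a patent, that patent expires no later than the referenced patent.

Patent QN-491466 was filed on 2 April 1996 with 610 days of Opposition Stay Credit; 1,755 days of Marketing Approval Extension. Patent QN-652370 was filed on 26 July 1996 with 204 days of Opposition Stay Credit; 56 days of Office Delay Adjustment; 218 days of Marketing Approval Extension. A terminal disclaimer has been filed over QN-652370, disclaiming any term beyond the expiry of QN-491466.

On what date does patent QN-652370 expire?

Natural term of QN-652370:
  Base: filing + 17 years → 26 July 2013.
  Opposition Stay Credit: +204 days → 15 February 2014.
  Office Delay Adjustment: +56 days → 12 April 2014.
  Marketing Approval Extension: 218 days (within the 1170-day cap) → +218 days → 16 November 2014.
Expiry of referenced patent QN-491466:
  Base: filing + 17 years → 2 April 2013.
  Opposition Stay Credit: +610 days → 3 December 2014.
  Marketing Approval Extension: 1755 days claimed exceeds the 1170-day cap, so +1170 days → 15 February 2018.
Terminal disclaimer: QN-652370 expires on the earlier of 16 November 2014 and 15 February 2018.

2014-11-16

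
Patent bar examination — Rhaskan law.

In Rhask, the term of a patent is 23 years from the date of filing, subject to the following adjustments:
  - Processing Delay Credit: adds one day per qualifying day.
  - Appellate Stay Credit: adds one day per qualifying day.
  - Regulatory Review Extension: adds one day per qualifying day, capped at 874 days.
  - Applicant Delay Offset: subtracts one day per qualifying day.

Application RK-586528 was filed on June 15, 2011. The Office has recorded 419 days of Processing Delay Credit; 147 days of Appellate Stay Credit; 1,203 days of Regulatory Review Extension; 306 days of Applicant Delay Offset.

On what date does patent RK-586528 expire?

Base term: filing date + 23 years → 15 June 2034.
Processing Delay Credit: +419 days → 8 August 2035.
Appellate Stay Credit: +147 days → 2 January 2036.
Regulatory Review Extension: 1203 days claimed exceeds the 874-day cap, so +874 days → 25 May 2038.
Applicant Delay Offset: −306 days → 23 July 2037.

July 23, 2037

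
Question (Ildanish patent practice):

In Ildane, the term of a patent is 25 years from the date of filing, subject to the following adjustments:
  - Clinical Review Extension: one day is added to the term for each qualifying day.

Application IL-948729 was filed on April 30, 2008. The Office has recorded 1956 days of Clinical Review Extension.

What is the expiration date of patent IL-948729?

Base term: filing date + 25 years → 30 April 2033.
Clinical Review Extension: +1956 days → 7 September 2038.

2038-09-07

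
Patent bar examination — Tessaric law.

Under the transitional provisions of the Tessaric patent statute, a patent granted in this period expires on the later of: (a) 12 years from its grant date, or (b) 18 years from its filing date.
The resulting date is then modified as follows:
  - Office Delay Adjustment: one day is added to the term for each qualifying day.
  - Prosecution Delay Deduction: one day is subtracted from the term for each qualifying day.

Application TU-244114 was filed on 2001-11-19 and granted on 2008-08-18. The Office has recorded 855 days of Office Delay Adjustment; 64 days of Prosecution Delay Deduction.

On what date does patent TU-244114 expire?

October 18, 2022

(a) grant + 12 years → 18 August 2020.
(b) filing + 18 years → 19 November 2019.
Later of the two: 18 August 2020.
Office Delay Adjustment: +855 days → 21 December 2022.
Prosecution Delay Deduction: −64 days → 18 October 2022.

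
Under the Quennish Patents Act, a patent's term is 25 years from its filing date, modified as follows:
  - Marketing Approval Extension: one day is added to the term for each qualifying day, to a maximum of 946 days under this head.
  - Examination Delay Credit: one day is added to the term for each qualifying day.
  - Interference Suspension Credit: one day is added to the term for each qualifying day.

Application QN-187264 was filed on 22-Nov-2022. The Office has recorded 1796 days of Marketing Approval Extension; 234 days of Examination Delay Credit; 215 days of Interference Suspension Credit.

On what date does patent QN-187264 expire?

Base term: filing date + 25 years → 22 November 2047.
Marketing Approval Extension: 1796 days claimed exceeds the 946-day cap, so +946 days → 25 June 2050.
Examination Delay Credit: +234 days → 14 February 2051.
Interference Suspension Credit: +215 days → 17 September 2051.

2051-09-17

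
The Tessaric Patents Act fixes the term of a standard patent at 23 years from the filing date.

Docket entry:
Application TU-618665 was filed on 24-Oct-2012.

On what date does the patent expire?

October 24, 2035

Filing date + 23 years → 24 October 2035.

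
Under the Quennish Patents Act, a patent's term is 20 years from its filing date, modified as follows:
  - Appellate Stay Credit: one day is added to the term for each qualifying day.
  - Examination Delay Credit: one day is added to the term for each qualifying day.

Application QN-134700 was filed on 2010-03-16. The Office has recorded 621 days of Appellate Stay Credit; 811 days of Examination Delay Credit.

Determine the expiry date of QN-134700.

2034-02-15

Base term: filing date + 20 years → 16 March 2030.
Appellate Stay Credit: +621 days → 27 November 2031.
Examination Delay Credit: +811 days → 15 February 2034.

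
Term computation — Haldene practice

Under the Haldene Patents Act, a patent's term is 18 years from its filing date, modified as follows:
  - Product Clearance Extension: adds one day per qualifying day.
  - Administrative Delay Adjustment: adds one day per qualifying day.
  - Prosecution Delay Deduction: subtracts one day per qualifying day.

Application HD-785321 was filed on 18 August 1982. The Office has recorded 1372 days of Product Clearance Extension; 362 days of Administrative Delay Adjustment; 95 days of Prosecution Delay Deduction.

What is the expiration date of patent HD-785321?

February 12, 2005

Base term: filing date + 18 years → 18 August 2000.
Product Clearance Extension: +1372 days → 21 May 2004.
Administrative Delay Adjustment: +362 days → 18 May 2005.
Prosecution Delay Deduction: −95 days → 12 February 2005.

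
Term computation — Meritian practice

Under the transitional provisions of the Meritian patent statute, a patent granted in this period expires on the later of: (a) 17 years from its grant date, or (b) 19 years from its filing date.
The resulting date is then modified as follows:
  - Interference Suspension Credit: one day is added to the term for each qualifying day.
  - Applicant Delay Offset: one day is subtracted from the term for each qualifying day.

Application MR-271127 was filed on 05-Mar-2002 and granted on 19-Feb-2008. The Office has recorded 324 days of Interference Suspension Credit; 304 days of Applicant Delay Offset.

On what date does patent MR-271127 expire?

2025-03-11

(a) grant + 17 years → 19 February 2025.
(b) filing + 19 years → 5 March 2021.
Later of the two: 19 February 2025.
Interference Suspension Credit: +324 days → 9 January 2026.
Applicant Delay Offset: −304 days → 11 March 2025.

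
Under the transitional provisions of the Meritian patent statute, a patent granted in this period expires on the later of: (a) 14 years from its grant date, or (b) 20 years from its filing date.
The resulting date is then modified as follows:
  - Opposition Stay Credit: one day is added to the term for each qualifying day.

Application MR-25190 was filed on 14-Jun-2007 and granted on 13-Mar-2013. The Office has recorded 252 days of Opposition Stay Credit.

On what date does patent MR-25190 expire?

2028-02-21

(a) grant + 14 years → 13 March 2027.
(b) filing + 20 years → 14 June 2027.
Later of the two: 14 June 2027.
Opposition Stay Credit: +252 days → 21 February 2028.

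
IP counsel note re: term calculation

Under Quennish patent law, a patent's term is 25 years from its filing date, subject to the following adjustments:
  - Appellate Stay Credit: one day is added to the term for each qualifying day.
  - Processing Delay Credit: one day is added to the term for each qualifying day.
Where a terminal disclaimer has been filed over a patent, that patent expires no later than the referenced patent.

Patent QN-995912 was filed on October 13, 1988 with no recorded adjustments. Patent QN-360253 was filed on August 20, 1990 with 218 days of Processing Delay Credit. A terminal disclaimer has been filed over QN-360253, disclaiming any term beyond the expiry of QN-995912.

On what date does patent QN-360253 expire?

Natural term of QN-360253:
  Base: filing + 25 years → 20 August 2015.
  Processing Delay Credit: +218 days → 25 March 2016.
Expiry of referenced patent QN-995912:
  Base: filing + 25 years → 13 October 2013.
Terminal disclaimer: QN-360253 expires on the earlier of 25 March 2016 and 13 October 2013.

2013-10-13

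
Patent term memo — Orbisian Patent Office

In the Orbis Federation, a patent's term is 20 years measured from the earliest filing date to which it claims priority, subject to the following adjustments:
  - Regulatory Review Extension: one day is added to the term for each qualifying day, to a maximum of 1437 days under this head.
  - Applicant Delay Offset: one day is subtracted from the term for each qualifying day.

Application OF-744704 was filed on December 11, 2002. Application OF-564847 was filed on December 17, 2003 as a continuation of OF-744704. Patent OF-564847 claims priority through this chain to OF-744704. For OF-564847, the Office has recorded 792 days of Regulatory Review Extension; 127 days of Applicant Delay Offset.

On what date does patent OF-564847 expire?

Earliest priority filing: 11 December 2002.
Base term: 11 December 2002 + 20 years → 11 December 2022.
Regulatory Review Extension: 792 days (within the 1437-day cap) → +792 days → 10 February 2025.
Applicant Delay Offset: −127 days → 6 October 2024.

October 6, 2024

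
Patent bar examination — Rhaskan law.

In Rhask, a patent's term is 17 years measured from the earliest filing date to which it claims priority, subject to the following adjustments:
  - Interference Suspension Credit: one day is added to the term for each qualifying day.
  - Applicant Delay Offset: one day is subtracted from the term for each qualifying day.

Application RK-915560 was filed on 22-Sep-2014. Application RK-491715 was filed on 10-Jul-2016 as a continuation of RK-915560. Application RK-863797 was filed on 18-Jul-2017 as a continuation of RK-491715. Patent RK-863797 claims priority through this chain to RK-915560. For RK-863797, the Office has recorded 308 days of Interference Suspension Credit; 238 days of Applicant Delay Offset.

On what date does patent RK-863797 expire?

Earliest priority filing: 22 September 2014.
Base term: 22 September 2014 + 17 years → 22 September 2031.
Interference Suspension Credit: +308 days → 26 July 2032.
Applicant Delay Offset: −238 days → 1 December 2031.

December 1, 2031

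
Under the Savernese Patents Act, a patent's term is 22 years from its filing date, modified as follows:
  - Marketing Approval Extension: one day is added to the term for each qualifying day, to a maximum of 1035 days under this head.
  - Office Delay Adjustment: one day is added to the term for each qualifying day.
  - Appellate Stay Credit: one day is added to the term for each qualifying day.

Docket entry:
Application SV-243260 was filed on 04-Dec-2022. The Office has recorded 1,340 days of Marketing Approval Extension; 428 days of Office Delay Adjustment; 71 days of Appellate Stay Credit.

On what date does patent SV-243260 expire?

February 15, 2049

Base term: filing date + 22 years → 4 December 2044.
Marketing Approval Extension: 1340 days claimed exceeds the 1035-day cap, so +1035 days → 5 October 2047.
Office Delay Adjustment: +428 days → 6 December 2048.
Appellate Stay Credit: +71 days → 15 February 2049.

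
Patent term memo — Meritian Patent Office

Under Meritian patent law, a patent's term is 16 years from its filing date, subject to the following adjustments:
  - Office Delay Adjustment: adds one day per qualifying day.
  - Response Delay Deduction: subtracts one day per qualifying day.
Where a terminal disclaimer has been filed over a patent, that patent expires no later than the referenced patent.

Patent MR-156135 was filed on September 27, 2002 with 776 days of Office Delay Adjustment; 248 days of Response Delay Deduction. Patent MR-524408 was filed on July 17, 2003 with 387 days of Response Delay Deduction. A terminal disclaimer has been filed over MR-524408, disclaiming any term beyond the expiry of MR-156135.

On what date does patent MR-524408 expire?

June 25, 2018

Natural term of MR-524408:
  Base: filing + 16 years → 17 July 2019.
  Response Delay Deduction: −387 days → 25 June 2018.
Expiry of referenced patent MR-156135:
  Base: filing + 16 years → 27 September 2018.
  Office Delay Adjustment: +776 days → 11 November 2020.
  Response Delay Deduction: −248 days → 8 March 2020.
Terminal disclaimer: MR-524408 expires on the earlier of 25 June 2018 and 8 March 2020.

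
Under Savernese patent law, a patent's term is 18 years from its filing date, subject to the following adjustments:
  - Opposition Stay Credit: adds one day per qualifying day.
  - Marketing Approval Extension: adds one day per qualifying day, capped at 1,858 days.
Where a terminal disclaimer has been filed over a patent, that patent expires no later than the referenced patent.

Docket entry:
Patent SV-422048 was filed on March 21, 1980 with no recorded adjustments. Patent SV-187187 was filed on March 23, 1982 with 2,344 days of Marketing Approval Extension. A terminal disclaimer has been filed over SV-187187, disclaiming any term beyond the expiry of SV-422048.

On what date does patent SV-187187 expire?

Natural term of SV-187187:
  Base: filing + 18 years → 23 March 2000.
  Marketing Approval Extension: 2344 days claimed exceeds the 1858-day cap, so +1858 days → 24 April 2005.
Expiry of referenced patent SV-422048:
  Base: filing + 18 years → 21 March 1998.
Terminal disclaimer: SV-187187 expires on the earlier of 24 April 2005 and 21 March 1998.

1998-03-21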